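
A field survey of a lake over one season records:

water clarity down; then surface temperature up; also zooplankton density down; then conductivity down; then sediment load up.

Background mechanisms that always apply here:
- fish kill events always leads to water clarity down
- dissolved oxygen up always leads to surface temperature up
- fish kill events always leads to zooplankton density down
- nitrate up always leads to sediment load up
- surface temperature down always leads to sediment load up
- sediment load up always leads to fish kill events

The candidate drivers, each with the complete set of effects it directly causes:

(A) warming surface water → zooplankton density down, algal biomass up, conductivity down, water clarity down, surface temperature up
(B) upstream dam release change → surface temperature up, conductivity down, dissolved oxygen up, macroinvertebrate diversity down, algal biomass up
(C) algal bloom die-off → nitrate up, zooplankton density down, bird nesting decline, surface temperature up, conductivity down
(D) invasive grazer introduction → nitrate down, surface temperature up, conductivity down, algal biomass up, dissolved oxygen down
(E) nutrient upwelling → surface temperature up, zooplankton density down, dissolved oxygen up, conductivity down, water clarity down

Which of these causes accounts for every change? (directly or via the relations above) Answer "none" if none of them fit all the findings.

Per-candidate check:
(A) warming surface water — does not account for sediment load up
(B) upstream dam release change — does not account for water clarity down, zooplankton density down, sediment load up
(C) algal bloom die-off — water clarity down yes (via nitrate up → sediment load up → fish kill events → water clarity down); surface temperature up yes; zooplankton density down yes; conductivity down yes; sediment load up yes (via nitrate up → sediment load up)
(D) invasive grazer introduction — does not account for water clarity down, zooplankton density down, sediment load up
(E) nutrient upwelling — does not account for sediment load up
(C) alone accounts for all the evidence.

C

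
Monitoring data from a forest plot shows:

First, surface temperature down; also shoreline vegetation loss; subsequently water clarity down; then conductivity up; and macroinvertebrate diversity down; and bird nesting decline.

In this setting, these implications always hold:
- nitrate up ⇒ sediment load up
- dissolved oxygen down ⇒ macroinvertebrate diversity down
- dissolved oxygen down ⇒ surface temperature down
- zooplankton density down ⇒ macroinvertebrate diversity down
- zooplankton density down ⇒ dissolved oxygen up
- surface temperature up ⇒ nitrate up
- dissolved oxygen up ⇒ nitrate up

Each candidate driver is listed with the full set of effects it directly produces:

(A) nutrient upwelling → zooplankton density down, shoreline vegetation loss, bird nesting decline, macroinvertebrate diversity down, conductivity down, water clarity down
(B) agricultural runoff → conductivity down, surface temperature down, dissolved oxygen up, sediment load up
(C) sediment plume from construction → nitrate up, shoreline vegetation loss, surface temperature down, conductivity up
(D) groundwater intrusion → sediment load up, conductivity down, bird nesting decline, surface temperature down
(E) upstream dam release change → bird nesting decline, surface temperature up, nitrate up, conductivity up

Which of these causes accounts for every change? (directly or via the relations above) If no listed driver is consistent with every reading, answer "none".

none

Testing each hypothesis:
(A) nutrient upwelling — fails on surface temperature down, conductivity up (predicts conductivity down, not conductivity up)
(B) agricultural runoff — surface temperature down ✓; shoreline vegetation loss ✗; water clarity down ✗; conductivity up ✗; macroinvertebrate diversity down ✗; bird nesting decline ✗
(C) sediment plume from construction — surface temperature down ✓; shoreline vegetation loss ✓; water clarity down ✗; conductivity up ✓; macroinvertebrate diversity down ✗; bird nesting decline ✗
(D) groundwater intrusion — fails on shoreline vegetation loss, water clarity down, conductivity up, macroinvertebrate diversity down (predicts conductivity down, not conductivity up)
(E) upstream dam release change — fails on surface temperature down, shoreline vegetation loss, water clarity down, macroinvertebrate diversity down (predicts surface temperature up, not surface temperature down)
Every candidate fails on at least one observation.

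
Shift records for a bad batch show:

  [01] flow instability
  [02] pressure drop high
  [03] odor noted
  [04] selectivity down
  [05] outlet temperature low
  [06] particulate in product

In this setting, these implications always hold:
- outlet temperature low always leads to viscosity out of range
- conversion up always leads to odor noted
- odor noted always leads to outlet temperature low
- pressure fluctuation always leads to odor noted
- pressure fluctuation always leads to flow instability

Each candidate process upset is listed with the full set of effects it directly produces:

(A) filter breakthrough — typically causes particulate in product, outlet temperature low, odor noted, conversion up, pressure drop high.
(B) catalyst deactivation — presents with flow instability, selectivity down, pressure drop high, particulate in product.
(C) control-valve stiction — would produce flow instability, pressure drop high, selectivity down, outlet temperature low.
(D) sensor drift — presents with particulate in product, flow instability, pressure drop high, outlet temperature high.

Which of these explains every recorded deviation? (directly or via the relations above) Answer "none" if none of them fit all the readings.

none

Per-candidate check:
(A) filter breakthrough — does not account for flow instability, selectivity down
(B) catalyst deactivation — flow instability match; pressure drop high match; odor noted miss; selectivity down match; outlet temperature low miss; particulate in product match
(C) control-valve stiction — does not account for odor noted, particulate in product
(D) sensor drift — fails on odor noted, selectivity down, outlet temperature low (predicts outlet temperature high, not outlet temperature low)
Every candidate fails on at least one observation.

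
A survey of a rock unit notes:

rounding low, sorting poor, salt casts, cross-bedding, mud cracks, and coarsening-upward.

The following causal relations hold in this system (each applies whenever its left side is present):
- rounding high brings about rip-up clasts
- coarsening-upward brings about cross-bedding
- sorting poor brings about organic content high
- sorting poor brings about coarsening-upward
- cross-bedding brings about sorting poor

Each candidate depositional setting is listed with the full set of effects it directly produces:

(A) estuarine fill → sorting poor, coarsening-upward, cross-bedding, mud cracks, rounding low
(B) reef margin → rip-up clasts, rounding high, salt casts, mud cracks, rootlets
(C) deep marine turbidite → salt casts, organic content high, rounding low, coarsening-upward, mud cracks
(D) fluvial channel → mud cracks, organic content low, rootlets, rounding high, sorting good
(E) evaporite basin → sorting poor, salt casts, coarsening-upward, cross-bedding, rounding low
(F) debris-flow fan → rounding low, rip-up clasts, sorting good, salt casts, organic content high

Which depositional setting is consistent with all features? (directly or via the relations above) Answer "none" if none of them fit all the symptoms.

C

Testing each hypothesis:
(A) estuarine fill — rounding low +; sorting poor +; salt casts -; cross-bedding +; mud cracks +; coarsening-upward +
(B) reef margin — fails on rounding low, sorting poor, cross-bedding, coarsening-upward (predicts rounding high, not rounding low)
(C) deep marine turbidite — accounts for every observation (sorting poor through coarsening-upward → cross-bedding → sorting poor)
(D) fluvial channel — fails on rounding low, sorting poor, salt casts, cross-bedding, coarsening-upward (predicts rounding high, not rounding low; predicts sorting good, not sorting poor)
(E) evaporite basin — does not account for mud cracks
(F) debris-flow fan — fails on sorting poor, cross-bedding, mud cracks, coarsening-upward (predicts sorting good, not sorting poor)
Only (C) is consistent with every observation.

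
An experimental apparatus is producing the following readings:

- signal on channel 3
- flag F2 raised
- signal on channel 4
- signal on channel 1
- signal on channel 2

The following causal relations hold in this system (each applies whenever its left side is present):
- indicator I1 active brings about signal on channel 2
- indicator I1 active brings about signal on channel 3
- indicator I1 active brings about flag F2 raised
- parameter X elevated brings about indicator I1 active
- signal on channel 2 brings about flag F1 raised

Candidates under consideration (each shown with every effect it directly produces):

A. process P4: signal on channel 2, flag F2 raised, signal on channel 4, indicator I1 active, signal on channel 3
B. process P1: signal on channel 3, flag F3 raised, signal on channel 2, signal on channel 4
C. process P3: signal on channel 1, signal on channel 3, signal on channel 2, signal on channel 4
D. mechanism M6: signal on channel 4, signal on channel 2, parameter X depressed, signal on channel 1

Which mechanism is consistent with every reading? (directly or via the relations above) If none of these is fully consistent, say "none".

Testing each hypothesis:
(A) process P4 — signal on channel 3 ✓; flag F2 raised ✓; signal on channel 4 ✓; signal on channel 1 ✗; signal on channel 2 ✓
(B) process P1 — signal on channel 3 ✓; flag F2 raised ✗; signal on channel 4 ✓; signal on channel 1 ✗; signal on channel 2 ✓
(C) process P3 — does not account for flag F2 raised
(D) mechanism M6 — signal on channel 3 ✗; flag F2 raised ✗; signal on channel 4 ✓; signal on channel 1 ✓; signal on channel 2 ✓
None of the listed candidates fits everything.

none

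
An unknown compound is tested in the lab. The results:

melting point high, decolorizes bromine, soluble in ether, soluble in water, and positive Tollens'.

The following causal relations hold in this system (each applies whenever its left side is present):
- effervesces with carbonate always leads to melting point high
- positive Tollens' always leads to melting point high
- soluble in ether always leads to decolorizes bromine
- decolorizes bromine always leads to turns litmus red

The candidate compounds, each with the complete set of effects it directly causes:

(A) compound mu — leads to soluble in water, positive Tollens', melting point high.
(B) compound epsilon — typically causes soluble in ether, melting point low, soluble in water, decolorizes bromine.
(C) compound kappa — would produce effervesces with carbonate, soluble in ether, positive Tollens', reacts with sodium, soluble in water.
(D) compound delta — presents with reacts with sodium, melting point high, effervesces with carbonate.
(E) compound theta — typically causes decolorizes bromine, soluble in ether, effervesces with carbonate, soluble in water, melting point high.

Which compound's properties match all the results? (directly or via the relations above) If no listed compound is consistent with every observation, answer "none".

C

For each candidate, compare predicted effects to what was observed:
(A) compound mu — does not account for decolorizes bromine, soluble in ether
(B) compound epsilon — melting point high miss; decolorizes bromine match; soluble in ether match; soluble in water match; positive Tollens' miss
(C) compound kappa — melting point high match (by positive Tollens' → melting point high); decolorizes bromine match (by soluble in ether → decolorizes bromine); soluble in ether match; soluble in water match; positive Tollens' match
(D) compound delta — melting point high match; decolorizes bromine miss; soluble in ether miss; soluble in water miss; positive Tollens' miss
(E) compound theta — melting point high match; decolorizes bromine match; soluble in ether match; soluble in water match; positive Tollens' miss
(C) alone accounts for all the evidence.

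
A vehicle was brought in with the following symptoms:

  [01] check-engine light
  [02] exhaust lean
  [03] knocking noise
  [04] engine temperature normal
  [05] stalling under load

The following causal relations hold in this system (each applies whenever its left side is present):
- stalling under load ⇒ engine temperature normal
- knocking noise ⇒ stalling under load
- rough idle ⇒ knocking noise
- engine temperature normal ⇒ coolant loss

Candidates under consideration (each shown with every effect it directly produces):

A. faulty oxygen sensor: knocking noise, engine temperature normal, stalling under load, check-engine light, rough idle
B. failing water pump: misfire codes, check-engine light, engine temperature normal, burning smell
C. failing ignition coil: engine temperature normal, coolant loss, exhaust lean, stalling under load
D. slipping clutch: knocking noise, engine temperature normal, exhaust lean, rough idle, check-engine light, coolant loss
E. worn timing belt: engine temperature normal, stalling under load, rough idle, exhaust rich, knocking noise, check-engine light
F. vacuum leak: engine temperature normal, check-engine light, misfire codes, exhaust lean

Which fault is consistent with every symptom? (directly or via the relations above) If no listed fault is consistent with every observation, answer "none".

D

Per-candidate check:
(A) faulty oxygen sensor — does not account for exhaust lean
(B) failing water pump — check-engine light match; exhaust lean miss; knocking noise miss; engine temperature normal match; stalling under load miss
(C) failing ignition coil — check-engine light miss; exhaust lean match; knocking noise miss; engine temperature normal match; stalling under load match
(D) slipping clutch — check-engine light match; exhaust lean match; knocking noise match; engine temperature normal match; stalling under load match (via knocking noise → stalling under load)
(E) worn timing belt — check-engine light match; exhaust lean miss; knocking noise match; engine temperature normal match; stalling under load match
(F) vacuum leak — check-engine light match; exhaust lean match; knocking noise miss; engine temperature normal match; stalling under load miss
(D) is the only candidate with no mismatches.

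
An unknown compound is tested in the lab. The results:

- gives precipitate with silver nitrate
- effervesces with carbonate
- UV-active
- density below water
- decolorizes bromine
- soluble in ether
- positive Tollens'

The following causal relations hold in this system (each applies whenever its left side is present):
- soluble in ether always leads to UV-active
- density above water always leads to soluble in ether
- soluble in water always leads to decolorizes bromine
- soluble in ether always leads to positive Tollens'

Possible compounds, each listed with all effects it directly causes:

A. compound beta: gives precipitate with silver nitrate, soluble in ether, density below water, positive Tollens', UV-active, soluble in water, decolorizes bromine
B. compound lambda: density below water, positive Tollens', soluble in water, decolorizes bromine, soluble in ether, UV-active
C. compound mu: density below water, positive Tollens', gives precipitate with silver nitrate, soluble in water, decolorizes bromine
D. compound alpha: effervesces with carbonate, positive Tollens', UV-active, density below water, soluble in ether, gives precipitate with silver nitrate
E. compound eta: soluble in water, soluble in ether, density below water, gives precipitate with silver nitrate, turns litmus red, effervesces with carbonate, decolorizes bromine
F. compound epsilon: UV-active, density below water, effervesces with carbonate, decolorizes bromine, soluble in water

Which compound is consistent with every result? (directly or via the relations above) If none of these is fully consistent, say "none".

For each candidate, compare predicted effects to what was observed:
(A) compound beta — does not account for effervesces with carbonate
(B) compound lambda — gives precipitate with silver nitrate miss; effervesces with carbonate miss; UV-active match; density below water match; decolorizes bromine match; soluble in ether match; positive Tollens' match
(C) compound mu — does not account for effervesces with carbonate, UV-active, soluble in ether
(D) compound alpha — does not account for decolorizes bromine
(E) compound eta — accounts for every observation (UV-active by soluble in ether → UV-active)
(F) compound epsilon — gives precipitate with silver nitrate miss; effervesces with carbonate match; UV-active match; density below water match; decolorizes bromine match; soluble in ether miss; positive Tollens' miss
(E) alone accounts for all the evidence.

E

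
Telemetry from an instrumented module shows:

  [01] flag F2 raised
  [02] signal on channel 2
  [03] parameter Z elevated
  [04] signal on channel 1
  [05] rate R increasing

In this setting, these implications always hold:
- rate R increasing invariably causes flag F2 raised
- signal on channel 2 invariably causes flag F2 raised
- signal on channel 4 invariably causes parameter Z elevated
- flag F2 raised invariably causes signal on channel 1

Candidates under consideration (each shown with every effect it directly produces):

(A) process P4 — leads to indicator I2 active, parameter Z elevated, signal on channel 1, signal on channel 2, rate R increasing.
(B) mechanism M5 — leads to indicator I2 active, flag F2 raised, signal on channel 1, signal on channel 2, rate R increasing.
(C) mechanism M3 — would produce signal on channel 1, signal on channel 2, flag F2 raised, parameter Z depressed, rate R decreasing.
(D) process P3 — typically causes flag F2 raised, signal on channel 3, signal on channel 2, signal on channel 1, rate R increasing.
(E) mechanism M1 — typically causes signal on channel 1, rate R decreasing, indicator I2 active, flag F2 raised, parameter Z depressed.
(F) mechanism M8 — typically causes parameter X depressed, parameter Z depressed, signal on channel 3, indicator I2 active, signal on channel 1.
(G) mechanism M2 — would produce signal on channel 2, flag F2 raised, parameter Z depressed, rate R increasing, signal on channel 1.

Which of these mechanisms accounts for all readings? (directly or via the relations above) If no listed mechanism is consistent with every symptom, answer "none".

A

For each candidate, compare predicted effects to what was observed:
(A) process P4 — flag F2 raised ✓ (through rate R increasing → flag F2 raised); signal on channel 2 ✓; parameter Z elevated ✓; signal on channel 1 ✓; rate R increasing ✓
(B) mechanism M5 — flag F2 raised ✓; signal on channel 2 ✓; parameter Z elevated ✗; signal on channel 1 ✓; rate R increasing ✓
(C) mechanism M3 — fails on parameter Z elevated, rate R increasing (predicts parameter Z depressed, not parameter Z elevated; predicts rate R decreasing, not rate R increasing)
(D) process P3 — flag F2 raised ✓; signal on channel 2 ✓; parameter Z elevated ✗; signal on channel 1 ✓; rate R increasing ✓
(E) mechanism M1 — fails on signal on channel 2, parameter Z elevated, rate R increasing (predicts parameter Z depressed, not parameter Z elevated; predicts rate R decreasing, not rate R increasing)
(F) mechanism M8 — flag F2 raised ✗; signal on channel 2 ✗; parameter Z elevated ✗; signal on channel 1 ✓; rate R increasing ✗
(G) mechanism M2 — fails on parameter Z elevated (predicts parameter Z depressed, not parameter Z elevated)
(A) alone accounts for all the evidence.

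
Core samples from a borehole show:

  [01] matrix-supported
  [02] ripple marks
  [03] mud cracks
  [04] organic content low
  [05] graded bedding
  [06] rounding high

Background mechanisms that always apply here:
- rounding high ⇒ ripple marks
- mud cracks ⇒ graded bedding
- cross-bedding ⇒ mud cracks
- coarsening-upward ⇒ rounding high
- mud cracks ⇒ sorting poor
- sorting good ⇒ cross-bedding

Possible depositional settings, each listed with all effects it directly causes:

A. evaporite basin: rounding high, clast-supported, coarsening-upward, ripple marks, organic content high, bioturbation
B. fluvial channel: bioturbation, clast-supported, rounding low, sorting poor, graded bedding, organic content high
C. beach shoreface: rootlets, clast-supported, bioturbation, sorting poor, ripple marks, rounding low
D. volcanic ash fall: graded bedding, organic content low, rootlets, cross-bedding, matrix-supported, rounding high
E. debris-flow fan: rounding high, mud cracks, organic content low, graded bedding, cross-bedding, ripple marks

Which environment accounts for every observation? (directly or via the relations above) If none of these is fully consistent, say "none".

Testing each hypothesis:
(A) evaporite basin — matrix-supported ✗; ripple marks ✓; mud cracks ✗; organic content low ✗; graded bedding ✗; rounding high ✓
(B) fluvial channel — fails on matrix-supported, ripple marks, mud cracks, organic content low, rounding high (predicts clast-supported, not matrix-supported; predicts organic content high, not organic content low; predicts rounding low, not rounding high)
(C) beach shoreface — matrix-supported ✗; ripple marks ✓; mud cracks ✗; organic content low ✗; graded bedding ✗; rounding high ✗
(D) volcanic ash fall — accounts for every observation (ripple marks via rounding high → ripple marks)
(E) debris-flow fan — matrix-supported ✗; ripple marks ✓; mud cracks ✓; organic content low ✓; graded bedding ✓; rounding high ✓
(D) alone accounts for all the evidence.

D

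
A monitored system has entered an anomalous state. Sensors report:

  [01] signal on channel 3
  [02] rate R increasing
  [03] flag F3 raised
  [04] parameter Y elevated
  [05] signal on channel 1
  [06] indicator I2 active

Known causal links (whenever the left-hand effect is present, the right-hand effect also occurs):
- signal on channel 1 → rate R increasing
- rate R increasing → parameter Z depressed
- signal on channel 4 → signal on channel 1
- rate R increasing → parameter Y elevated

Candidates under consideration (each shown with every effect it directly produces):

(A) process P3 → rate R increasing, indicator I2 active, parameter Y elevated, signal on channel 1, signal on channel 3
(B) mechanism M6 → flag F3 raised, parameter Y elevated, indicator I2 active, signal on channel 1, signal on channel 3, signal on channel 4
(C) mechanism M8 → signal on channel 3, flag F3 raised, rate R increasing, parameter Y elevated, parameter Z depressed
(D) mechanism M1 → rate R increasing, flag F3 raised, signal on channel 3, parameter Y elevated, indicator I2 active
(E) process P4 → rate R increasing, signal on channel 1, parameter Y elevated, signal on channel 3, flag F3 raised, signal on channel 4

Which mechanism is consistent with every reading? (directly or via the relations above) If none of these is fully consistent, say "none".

For each candidate, compare predicted effects to what was observed:
(A) process P3 — signal on channel 3 yes; rate R increasing yes; flag F3 raised NO; parameter Y elevated yes; signal on channel 1 yes; indicator I2 active yes
(B) mechanism M6 — signal on channel 3 yes; rate R increasing yes (via signal on channel 1 → rate R increasing); flag F3 raised yes; parameter Y elevated yes; signal on channel 1 yes; indicator I2 active yes
(C) mechanism M8 — signal on channel 3 yes; rate R increasing yes; flag F3 raised yes; parameter Y elevated yes; signal on channel 1 NO; indicator I2 active NO
(D) mechanism M1 — signal on channel 3 yes; rate R increasing yes; flag F3 raised yes; parameter Y elevated yes; signal on channel 1 NO; indicator I2 active yes
(E) process P4 — signal on channel 3 yes; rate R increasing yes; flag F3 raised yes; parameter Y elevated yes; signal on channel 1 yes; indicator I2 active NO
Only (B) is consistent with every observation.

B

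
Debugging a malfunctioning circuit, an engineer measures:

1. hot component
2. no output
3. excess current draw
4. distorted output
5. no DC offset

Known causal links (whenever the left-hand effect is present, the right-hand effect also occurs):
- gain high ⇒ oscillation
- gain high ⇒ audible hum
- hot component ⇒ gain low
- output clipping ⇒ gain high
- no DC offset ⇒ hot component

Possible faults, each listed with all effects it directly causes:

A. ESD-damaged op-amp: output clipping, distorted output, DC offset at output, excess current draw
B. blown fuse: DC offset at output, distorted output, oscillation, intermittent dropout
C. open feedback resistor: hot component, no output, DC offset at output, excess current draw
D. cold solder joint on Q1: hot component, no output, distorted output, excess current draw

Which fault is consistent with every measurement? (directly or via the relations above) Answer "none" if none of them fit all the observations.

none

Testing each hypothesis:
(A) ESD-damaged op-amp — hot component miss; no output miss; excess current draw match; distorted output match; no DC offset miss
(B) blown fuse — fails on hot component, no output, excess current draw, no DC offset (predicts DC offset at output, not no DC offset)
(C) open feedback resistor — hot component match; no output match; excess current draw match; distorted output miss; no DC offset miss
(D) cold solder joint on Q1 — does not account for no DC offset
No candidate is consistent with all observations.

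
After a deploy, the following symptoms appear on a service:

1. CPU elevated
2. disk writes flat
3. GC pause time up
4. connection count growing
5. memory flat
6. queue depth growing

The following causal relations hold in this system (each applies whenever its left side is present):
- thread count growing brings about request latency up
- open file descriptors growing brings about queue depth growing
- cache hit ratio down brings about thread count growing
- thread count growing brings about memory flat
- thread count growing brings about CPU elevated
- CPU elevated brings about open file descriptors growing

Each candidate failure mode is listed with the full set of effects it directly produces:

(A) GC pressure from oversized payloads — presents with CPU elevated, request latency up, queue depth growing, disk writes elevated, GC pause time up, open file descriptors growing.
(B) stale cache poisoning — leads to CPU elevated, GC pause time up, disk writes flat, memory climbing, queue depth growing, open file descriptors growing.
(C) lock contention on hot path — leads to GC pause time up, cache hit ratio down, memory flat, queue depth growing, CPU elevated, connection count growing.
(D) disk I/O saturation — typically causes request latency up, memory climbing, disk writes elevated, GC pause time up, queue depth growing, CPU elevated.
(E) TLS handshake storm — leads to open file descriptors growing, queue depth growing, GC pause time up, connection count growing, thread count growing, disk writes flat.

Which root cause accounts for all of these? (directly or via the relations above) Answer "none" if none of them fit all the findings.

Per-candidate check:
(A) GC pressure from oversized payloads — CPU elevated yes; disk writes flat NO; GC pause time up yes; connection count growing NO; memory flat NO; queue depth growing yes
(B) stale cache poisoning — fails on connection count growing, memory flat (predicts memory climbing, not memory flat)
(C) lock contention on hot path — CPU elevated yes; disk writes flat NO; GC pause time up yes; connection count growing yes; memory flat yes; queue depth growing yes
(D) disk I/O saturation — fails on disk writes flat, connection count growing, memory flat (predicts disk writes elevated, not disk writes flat; predicts memory climbing, not memory flat)
(E) TLS handshake storm — CPU elevated yes (by thread count growing → CPU elevated); disk writes flat yes; GC pause time up yes; connection count growing yes; memory flat yes (by thread count growing → memory flat); queue depth growing yes
(E) alone accounts for all the evidence.

E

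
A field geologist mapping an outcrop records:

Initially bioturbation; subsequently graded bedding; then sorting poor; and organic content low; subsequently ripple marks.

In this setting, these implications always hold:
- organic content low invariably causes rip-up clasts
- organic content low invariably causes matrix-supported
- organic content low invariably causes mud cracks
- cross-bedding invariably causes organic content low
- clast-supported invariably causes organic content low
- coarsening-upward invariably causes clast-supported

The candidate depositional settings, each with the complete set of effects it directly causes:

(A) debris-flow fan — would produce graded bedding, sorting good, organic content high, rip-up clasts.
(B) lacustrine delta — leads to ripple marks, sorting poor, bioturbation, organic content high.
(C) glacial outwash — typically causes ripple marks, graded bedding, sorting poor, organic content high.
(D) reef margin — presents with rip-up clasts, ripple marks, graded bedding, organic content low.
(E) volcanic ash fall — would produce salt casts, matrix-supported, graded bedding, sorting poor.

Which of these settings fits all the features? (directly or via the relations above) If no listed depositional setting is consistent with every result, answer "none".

For each candidate, compare predicted effects to what was observed:
(A) debris-flow fan — bioturbation -; graded bedding +; sorting poor -; organic content low -; ripple marks -
(B) lacustrine delta — fails on graded bedding, organic content low (predicts organic content high, not organic content low)
(C) glacial outwash — bioturbation -; graded bedding +; sorting poor +; organic content low -; ripple marks +
(D) reef margin — bioturbation -; graded bedding +; sorting poor -; organic content low +; ripple marks +
(E) volcanic ash fall — bioturbation -; graded bedding +; sorting poor +; organic content low -; ripple marks -
None of the listed candidates fits everything.

none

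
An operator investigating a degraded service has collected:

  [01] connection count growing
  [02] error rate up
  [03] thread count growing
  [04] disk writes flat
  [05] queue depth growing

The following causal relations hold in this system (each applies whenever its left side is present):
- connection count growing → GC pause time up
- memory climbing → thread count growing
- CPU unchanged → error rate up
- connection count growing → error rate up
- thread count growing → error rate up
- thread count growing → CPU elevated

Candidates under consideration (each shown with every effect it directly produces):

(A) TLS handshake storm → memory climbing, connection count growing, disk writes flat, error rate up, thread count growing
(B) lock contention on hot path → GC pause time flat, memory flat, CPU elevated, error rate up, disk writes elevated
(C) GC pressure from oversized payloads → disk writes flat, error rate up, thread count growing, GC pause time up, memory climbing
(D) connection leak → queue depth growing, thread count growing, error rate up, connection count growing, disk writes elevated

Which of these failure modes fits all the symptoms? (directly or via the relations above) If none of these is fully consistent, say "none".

Checking each candidate against the observations:
(A) TLS handshake storm — connection count growing yes; error rate up yes; thread count growing yes; disk writes flat yes; queue depth growing NO
(B) lock contention on hot path — fails on connection count growing, thread count growing, disk writes flat, queue depth growing (predicts disk writes elevated, not disk writes flat)
(C) GC pressure from oversized payloads — does not account for connection count growing, queue depth growing
(D) connection leak — connection count growing yes; error rate up yes; thread count growing yes; disk writes flat NO; queue depth growing yes
None of the listed candidates fits everything.

none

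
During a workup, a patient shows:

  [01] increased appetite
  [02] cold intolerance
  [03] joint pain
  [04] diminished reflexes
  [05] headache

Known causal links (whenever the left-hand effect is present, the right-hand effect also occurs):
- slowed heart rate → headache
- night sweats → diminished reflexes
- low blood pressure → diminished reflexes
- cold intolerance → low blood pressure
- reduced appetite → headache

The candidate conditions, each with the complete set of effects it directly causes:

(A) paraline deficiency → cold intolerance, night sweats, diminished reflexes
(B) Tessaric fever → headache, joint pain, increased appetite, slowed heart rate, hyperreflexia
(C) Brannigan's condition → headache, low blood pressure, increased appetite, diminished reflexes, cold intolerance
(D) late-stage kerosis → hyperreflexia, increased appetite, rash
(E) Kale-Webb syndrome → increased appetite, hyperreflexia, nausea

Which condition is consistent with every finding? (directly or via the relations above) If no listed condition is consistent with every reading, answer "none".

none

Testing each hypothesis:
(A) paraline deficiency — does not account for increased appetite, joint pain, headache
(B) Tessaric fever — increased appetite +; cold intolerance -; joint pain +; diminished reflexes -; headache +
(C) Brannigan's condition — increased appetite +; cold intolerance +; joint pain -; diminished reflexes +; headache +
(D) late-stage kerosis — fails on cold intolerance, joint pain, diminished reflexes, headache (predicts hyperreflexia, not diminished reflexes)
(E) Kale-Webb syndrome — increased appetite +; cold intolerance -; joint pain -; diminished reflexes -; headache -
Every candidate fails on at least one observation.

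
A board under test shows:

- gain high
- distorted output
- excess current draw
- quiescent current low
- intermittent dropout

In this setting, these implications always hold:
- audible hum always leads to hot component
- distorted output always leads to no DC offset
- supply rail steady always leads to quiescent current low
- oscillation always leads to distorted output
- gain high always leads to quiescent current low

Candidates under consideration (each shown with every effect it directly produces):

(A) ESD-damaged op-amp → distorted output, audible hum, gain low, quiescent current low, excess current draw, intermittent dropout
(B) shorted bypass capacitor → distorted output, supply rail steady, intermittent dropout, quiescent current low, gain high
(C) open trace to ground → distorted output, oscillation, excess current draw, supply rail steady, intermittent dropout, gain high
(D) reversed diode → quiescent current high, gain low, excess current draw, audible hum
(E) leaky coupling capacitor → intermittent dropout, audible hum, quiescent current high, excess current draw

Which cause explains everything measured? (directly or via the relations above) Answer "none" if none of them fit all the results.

Testing each hypothesis:
(A) ESD-damaged op-amp — fails on gain high (predicts gain low, not gain high)
(B) shorted bypass capacitor — gain high +; distorted output +; excess current draw -; quiescent current low +; intermittent dropout +
(C) open trace to ground — gain high +; distorted output +; excess current draw +; quiescent current low + (via supply rail steady → quiescent current low); intermittent dropout +
(D) reversed diode — fails on gain high, distorted output, quiescent current low, intermittent dropout (predicts gain low, not gain high; predicts quiescent current high, not quiescent current low)
(E) leaky coupling capacitor — gain high -; distorted output -; excess current draw +; quiescent current low -; intermittent dropout +
(C) is the only candidate with no mismatches.

C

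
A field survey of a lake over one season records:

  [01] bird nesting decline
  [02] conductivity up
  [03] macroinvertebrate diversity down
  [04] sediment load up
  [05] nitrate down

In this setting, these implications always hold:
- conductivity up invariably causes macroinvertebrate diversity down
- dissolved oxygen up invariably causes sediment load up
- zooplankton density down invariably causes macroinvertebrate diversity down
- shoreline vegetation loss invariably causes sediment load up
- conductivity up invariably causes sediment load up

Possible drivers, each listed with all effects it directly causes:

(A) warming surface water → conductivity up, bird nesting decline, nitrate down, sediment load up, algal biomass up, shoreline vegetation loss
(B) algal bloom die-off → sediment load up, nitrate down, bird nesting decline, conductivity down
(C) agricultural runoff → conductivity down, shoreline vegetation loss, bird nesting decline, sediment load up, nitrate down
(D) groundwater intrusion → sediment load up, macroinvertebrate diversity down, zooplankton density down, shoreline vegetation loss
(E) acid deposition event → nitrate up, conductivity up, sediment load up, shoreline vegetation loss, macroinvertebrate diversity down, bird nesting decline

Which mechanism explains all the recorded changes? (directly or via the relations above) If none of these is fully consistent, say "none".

Testing each hypothesis:
(A) warming surface water — accounts for every observation (macroinvertebrate diversity down through conductivity up → macroinvertebrate diversity down)
(B) algal bloom die-off — fails on conductivity up, macroinvertebrate diversity down (predicts conductivity down, not conductivity up)
(C) agricultural runoff — fails on conductivity up, macroinvertebrate diversity down (predicts conductivity down, not conductivity up)
(D) groundwater intrusion — bird nesting decline NO; conductivity up NO; macroinvertebrate diversity down yes; sediment load up yes; nitrate down NO
(E) acid deposition event — bird nesting decline yes; conductivity up yes; macroinvertebrate diversity down yes; sediment load up yes; nitrate down NO
(A) is the only candidate with no mismatches.

A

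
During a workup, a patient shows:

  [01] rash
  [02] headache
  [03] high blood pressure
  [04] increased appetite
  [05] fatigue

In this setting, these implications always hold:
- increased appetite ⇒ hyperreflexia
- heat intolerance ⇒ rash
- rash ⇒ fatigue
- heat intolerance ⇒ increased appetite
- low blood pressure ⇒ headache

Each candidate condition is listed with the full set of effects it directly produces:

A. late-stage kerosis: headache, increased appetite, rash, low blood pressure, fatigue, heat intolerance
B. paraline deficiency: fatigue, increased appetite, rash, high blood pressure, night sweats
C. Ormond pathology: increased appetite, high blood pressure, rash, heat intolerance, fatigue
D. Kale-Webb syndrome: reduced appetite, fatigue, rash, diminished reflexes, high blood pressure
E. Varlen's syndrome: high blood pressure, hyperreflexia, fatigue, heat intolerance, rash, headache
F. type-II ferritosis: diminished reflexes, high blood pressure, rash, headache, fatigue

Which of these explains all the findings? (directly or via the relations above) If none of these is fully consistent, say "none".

Testing each hypothesis:
(A) late-stage kerosis — fails on high blood pressure (predicts low blood pressure, not high blood pressure)
(B) paraline deficiency — rash ✓; headache ✗; high blood pressure ✓; increased appetite ✓; fatigue ✓
(C) Ormond pathology — does not account for headache
(D) Kale-Webb syndrome — fails on headache, increased appetite (predicts reduced appetite, not increased appetite)
(E) Varlen's syndrome — accounts for every observation (increased appetite via heat intolerance → increased appetite)
(F) type-II ferritosis — does not account for increased appetite
(E) is the only candidate with no mismatches.

E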